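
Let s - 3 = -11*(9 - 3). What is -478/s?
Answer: 478/63 ≈ 7.5873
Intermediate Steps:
s = -63 (s = 3 - 11*(9 - 3) = 3 - 11*6 = 3 - 66 = -63)
-478/s = -478/(-63) = -478*(-1/63) = 478/63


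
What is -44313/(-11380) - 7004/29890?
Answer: 24896201/6802964 ≈ 3.6596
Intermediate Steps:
-44313/(-11380) - 7004/29890 = -44313*(-1/11380) - 7004*1/29890 = 44313/11380 - 3502/14945 = 24896201/6802964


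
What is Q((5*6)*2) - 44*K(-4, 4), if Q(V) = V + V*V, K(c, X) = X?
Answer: 3484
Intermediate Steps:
Q(V) = V + V²
Q((5*6)*2) - 44*K(-4, 4) = ((5*6)*2)*(1 + (5*6)*2) - 44*4 = (30*2)*(1 + 30*2) - 176 = 60*(1 + 60) - 176 = 60*61 - 176 = 3660 - 176 = 3484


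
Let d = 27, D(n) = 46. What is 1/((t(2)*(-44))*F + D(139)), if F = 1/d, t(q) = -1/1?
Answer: 27/1286 ≈ 0.020995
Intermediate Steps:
t(q) = -1 (t(q) = -1*1 = -1)
F = 1/27 ≈ 0.037037
1/((t(2)*(-44))*F + D(139)) = 1/(-1*(-44)*(1/27) + 46) = 1/(44*(1/27) + 46) = 1/(44/27 + 46) = 1/(1286/27) = 27/1286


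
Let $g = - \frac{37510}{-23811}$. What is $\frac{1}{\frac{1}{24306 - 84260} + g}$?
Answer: $\frac{1427564694}{2248850729} \approx 0.6348$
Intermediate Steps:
$g = \frac{37510}{23811}$ ($g = \left(-37510\right) \left(- \frac{1}{23811}\right) = \frac{37510}{23811} \approx 1.5753$)
$\frac{1}{\frac{1}{24306 - 84260} + g} = \frac{1}{\frac{1}{24306 - 84260} + \frac{37510}{23811}} = \frac{1}{\frac{1}{-59954} + \frac{37510}{23811}} = \frac{1}{- \frac{1}{59954} + \frac{37510}{23811}} = \frac{1}{\frac{2248850729}{1427564694}} = \frac{1427564694}{2248850729}$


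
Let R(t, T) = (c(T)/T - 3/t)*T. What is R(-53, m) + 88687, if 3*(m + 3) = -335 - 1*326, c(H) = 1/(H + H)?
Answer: 6297652781/71020 ≈ 88674.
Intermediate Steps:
c(H) = 1/(2*H)
m = -670/3 (m = -3 + (-335 - 1*326)/3 = -3 + (-335 - 326)/3 = -3 + (⅓)*(-661) = -3 - 661/3 = -670/3 ≈ -223.33)
R(t, T) = T*(1/(2*T²) - 3/t) (R(t, T) = ((1/(2*T))/T - 3/t)*T = (1/(2*T²) - 3/t)*T = T*(1/(2*T²) - 3/t))
R(-53, m) + 88687 = (1/(2*(-670/3)) - 3*(-670/3)/(-53)) + 88687 = ((½)*(-3/670) - 3*(-670/3)*(-1/53)) + 88687 = (-3/1340 - 670/53) + 88687 = -897959/71020 + 88687 = 6297652781/71020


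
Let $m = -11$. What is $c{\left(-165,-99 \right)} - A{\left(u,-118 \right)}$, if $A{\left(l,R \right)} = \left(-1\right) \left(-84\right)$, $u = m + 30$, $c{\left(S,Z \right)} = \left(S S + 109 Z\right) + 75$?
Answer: $16425$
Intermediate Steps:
$c{\left(S,Z \right)} = 75 + S^{2} + 109 Z$ ($c{\left(S,Z \right)} = \left(S^{2} + 109 Z\right) + 75 = 75 + S^{2} + 109 Z$)
$u = 19$ ($u = -11 + 30 = 19$)
$A{\left(l,R \right)} = 84$
$c{\left(-165,-99 \right)} - A{\left(u,-118 \right)} = \left(75 + \left(-165\right)^{2} + 109 \left(-99\right)\right) - 84 = \left(75 + 27225 - 10791\right) - 84 = 16509 - 84 = 16425$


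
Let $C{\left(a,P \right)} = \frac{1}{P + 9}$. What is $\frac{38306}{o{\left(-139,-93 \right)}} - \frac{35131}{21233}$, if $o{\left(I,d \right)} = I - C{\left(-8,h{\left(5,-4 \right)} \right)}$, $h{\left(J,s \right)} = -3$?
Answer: $- \frac{4909442173}{17729555} \approx -276.91$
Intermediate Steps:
$C{\left(a,P \right)} = \frac{1}{9 + P}$
$o{\left(I,d \right)} = - \frac{1}{6} + I$ ($o{\left(I,d \right)} = I - \frac{1}{9 - 3} = I - \frac{1}{6} = - \frac{1}{6} + I$)
$\frac{38306}{o{\left(-139,-93 \right)}} - \frac{35131}{21233} = \frac{38306}{- \frac{1}{6} - 139} - \frac{35131}{21233} = \frac{38306}{- \frac{835}{6}} - \frac{35131}{21233} = 38306 \left(- \frac{6}{835}\right) - \frac{35131}{21233} = - \frac{229836}{835} - \frac{35131}{21233} = - \frac{4909442173}{17729555}$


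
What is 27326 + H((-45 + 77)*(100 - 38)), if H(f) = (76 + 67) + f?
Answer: 29453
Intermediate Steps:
H(f) = 143 + f
27326 + H((-45 + 77)*(100 - 38)) = 27326 + (143 + (-45 + 77)*(100 - 38)) = 27326 + (143 + 32*62) = 27326 + (143 + 1984) = 27326 + 2127 = 29453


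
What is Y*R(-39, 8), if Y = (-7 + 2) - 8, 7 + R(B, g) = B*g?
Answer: 4147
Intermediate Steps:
R(B, g) = -7 + B*g
Y = -13 (Y = -5 - 8 = -13)
Y*R(-39, 8) = -13*(-7 - 39*8) = -13*(-7 - 312) = -13*(-319) = 4147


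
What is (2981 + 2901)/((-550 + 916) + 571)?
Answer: 5882/937 ≈ 6.2775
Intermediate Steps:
(2981 + 2901)/((-550 + 916) + 571) = 5882/(366 + 571) = 5882/937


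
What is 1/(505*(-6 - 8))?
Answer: -1/7070 ≈ -0.00014144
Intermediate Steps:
1/(505*(-6 - 8)) = 1/(505*(-14)) = 1/(-7070) = -1/7070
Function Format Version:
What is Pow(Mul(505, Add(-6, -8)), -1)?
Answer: Rational(-1, 7070) ≈ -0.00014144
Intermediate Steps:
Pow(Mul(505, Add(-6, -8)), -1) = Pow(Mul(505, -14), -1) = Pow(-7070, -1) = Rational(-1, 7070)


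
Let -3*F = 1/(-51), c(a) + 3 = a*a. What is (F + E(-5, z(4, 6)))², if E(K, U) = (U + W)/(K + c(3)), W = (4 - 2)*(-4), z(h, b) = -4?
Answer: 3367225/23409 ≈ 143.84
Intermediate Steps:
W = -8 (W = 2*(-4) = -8)
c(a) = -3 + a² (c(a) = -3 + a*a = -3 + a²)
E(K, U) = (-8 + U)/(6 + K) (E(K, U) = (U - 8)/(K + (-3 + 3²)) = (-8 + U)/(K + (-3 + 9)) = (-8 + U)/(K + 6) = (-8 + U)/(6 + K))
F = 1/153 (F = -⅓/(-51) = -⅓*(-1/51) = 1/153 ≈ 0.0065359)
(F + E(-5, z(4, 6)))² = (1/153 + (-8 - 4)/(6 - 5))² = (1/153 - 12/1)² = (1/153 + 1*(-12))² = (1/153 - 12)² = (-1835/153)² = 3367225/23409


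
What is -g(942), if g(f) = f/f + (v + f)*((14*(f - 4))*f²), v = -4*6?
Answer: -10697329196065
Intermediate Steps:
v = -24
g(f) = 1 + f²*(-56 + 14*f)*(-24 + f) (g(f) = f/f + (-24 + f)*((14*(f - 4))*f²) = 1 + (-24 + f)*((14*(-4 + f))*f²) = 1 + (-24 + f)*((-56 + 14*f)*f²) = 1 + (-24 + f)*(f²*(-56 + 14*f)) = 1 + f²*(-56 + 14*f)*(-24 + f))
-g(942) = -(1 - 392*942³ + 14*942⁴ + 1344*942²) = -(1 - 392*835896888 + 14*787414868496 + 1344*887364) = -(1 - 327671580096 + 11023808158944 + 1192617216) = -1*10697329196065 = -10697329196065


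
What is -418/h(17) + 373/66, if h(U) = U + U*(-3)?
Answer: 20135/1122 ≈ 17.946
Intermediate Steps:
h(U) = -2*U (h(U) = U - 3*U = -2*U)
-418/h(17) + 373/66 = -418/((-2*17)) + 373/66 = -418/(-34) + 373*(1/66) = -418*(-1/34) + 373/66 = 209/17 + 373/66 = 20135/1122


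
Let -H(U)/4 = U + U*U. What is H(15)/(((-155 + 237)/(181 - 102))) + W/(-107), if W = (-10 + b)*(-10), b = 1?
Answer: -4061130/4387 ≈ -925.72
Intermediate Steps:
H(U) = -4*U - 4*U² (H(U) = -4*(U + U*U) = -4*(U + U²) = -4*U - 4*U²)
W = 90 (W = (-10 + 1)*(-10) = -9*(-10) = 90)
H(15)/(((-155 + 237)/(181 - 102))) + W/(-107) = (-4*15*(1 + 15))/(((-155 + 237)/(181 - 102))) + 90/(-107) = (-4*15*16)/((82/79)) + 90*(-1/107) = -960/(82*(1/79)) - 90/107 = -960/82/79 - 90/107 = -960*79/82 - 90/107 = -37920/41 - 90/107 = -4061130/4387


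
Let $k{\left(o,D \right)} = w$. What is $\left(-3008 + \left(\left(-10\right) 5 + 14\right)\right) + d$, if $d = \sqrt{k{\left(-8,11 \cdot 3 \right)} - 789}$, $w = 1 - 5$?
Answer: $-3044 + i \sqrt{793} \approx -3044.0 + 28.16 i$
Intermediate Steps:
$w = -4$
$k{\left(o,D \right)} = -4$
$d = i \sqrt{793}$ ($d = \sqrt{-4 - 789} = \sqrt{-793} = i \sqrt{793} \approx 28.16 i$)
$\left(-3008 + \left(\left(-10\right) 5 + 14\right)\right) + d = \left(-3008 + \left(\left(-10\right) 5 + 14\right)\right) + i \sqrt{793} = \left(-3008 + \left(-50 + 14\right)\right) + i \sqrt{793} = \left(-3008 - 36\right) + i \sqrt{793} = -3044 + i \sqrt{793}$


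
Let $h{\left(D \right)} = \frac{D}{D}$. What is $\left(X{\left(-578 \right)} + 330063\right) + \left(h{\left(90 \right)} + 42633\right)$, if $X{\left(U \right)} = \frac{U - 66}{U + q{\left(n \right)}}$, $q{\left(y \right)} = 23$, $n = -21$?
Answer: $\frac{206847479}{555} \approx 3.727 \cdot 10^{5}$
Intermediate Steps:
$X{\left(U \right)} = \frac{-66 + U}{23 + U}$ ($X{\left(U \right)} = \frac{U - 66}{U + 23} = \frac{-66 + U}{23 + U}$)
$h{\left(D \right)} = 1$
$\left(X{\left(-578 \right)} + 330063\right) + \left(h{\left(90 \right)} + 42633\right) = \left(\frac{-66 - 578}{23 - 578} + 330063\right) + \left(1 + 42633\right) = \left(\frac{1}{-555} \left(-644\right) + 330063\right) + 42634 = \left(\left(- \frac{1}{555}\right) \left(-644\right) + 330063\right) + 42634 = \left(\frac{644}{555} + 330063\right) + 42634 = \frac{183185609}{555} + 42634 = \frac{206847479}{555}$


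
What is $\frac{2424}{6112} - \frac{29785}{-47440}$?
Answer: $\frac{1856503}{1812208} \approx 1.0244$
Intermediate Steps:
$\frac{2424}{6112} - \frac{29785}{-47440} = 2424 \cdot \frac{1}{6112} - - \frac{5957}{9488} = \frac{303}{764} + \frac{5957}{9488} = \frac{1856503}{1812208}$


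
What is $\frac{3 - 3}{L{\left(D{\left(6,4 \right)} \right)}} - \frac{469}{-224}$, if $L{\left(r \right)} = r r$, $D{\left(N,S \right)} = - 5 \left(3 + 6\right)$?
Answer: $\frac{67}{32} \approx 2.0938$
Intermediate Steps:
$D{\left(N,S \right)} = -45$ ($D{\left(N,S \right)} = \left(-5\right) 9 = -45$)
$L{\left(r \right)} = r^{2}$
$\frac{3 - 3}{L{\left(D{\left(6,4 \right)} \right)}} - \frac{469}{-224} = \frac{3 - 3}{\left(-45\right)^{2}} - \frac{469}{-224} = \frac{3 - 3}{2025} - - \frac{67}{32} = 0 \cdot \frac{1}{2025} + \frac{67}{32} = 0 + \frac{67}{32} = \frac{67}{32}$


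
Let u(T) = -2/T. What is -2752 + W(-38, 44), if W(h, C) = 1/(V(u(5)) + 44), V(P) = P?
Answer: -599931/218 ≈ -2752.0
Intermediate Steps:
W(h, C) = 5/218 (W(h, C) = 1/(-2/5 + 44) = 1/(218/5) = 5/218)
-2752 + W(-38, 44) = -2752 + 5/218 = -599931/218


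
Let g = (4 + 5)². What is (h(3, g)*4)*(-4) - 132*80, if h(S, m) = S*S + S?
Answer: -10752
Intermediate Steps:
g = 81 (g = 9² = 81)
h(S, m) = S + S² (h(S, m) = S² + S = S + S²)
(h(3, g)*4)*(-4) - 132*80 = ((3*(1 + 3))*4)*(-4) - 132*80 = ((3*4)*4)*(-4) - 10560 = (12*4)*(-4) - 10560 = 48*(-4) - 10560 = -192 - 10560 = -10752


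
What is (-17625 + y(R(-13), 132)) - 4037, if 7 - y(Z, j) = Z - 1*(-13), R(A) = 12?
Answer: -21680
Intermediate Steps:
y(Z, j) = -6 - Z (y(Z, j) = 7 - (Z - 1*(-13)) = 7 - (Z + 13) = 7 - (13 + Z) = 7 + (-13 - Z) = -6 - Z)
(-17625 + y(R(-13), 132)) - 4037 = (-17625 + (-6 - 1*12)) - 4037 = (-17625 + (-6 - 12)) - 4037 = (-17625 - 18) - 4037 = -17643 - 4037 = -21680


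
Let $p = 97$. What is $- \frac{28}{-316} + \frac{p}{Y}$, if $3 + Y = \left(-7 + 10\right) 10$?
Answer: $\frac{7852}{2133} \approx 3.6812$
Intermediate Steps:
$Y = 27$ ($Y = -3 + \left(-7 + 10\right) 10 = -3 + 3 \cdot 10 = -3 + 30 = 27$)
$- \frac{28}{-316} + \frac{p}{Y} = - \frac{28}{-316} + \frac{97}{27} = \left(-28\right) \left(- \frac{1}{316}\right) + 97 \cdot \frac{1}{27} = \frac{7}{79} + \frac{97}{27} = \frac{7852}{2133}$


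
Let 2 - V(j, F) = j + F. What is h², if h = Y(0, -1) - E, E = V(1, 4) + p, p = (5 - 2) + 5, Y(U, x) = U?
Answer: 25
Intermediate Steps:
V(j, F) = 2 - F - j (V(j, F) = 2 - (j + F) = 2 - (F + j) = 2 + (-F - j) = 2 - F - j)
p = 8 (p = 3 + 5 = 8)
E = 5 (E = (2 - 1*4 - 1*1) + 8 = (2 - 4 - 1) + 8 = -3 + 8 = 5)
h = -5 (h = 0 - 1*5 = 0 - 5 = -5)
h² = (-5)² = 25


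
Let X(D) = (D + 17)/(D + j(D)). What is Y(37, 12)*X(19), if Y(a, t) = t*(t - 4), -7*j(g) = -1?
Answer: 12096/67 ≈ 180.54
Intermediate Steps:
j(g) = ⅐ (j(g) = -⅐*(-1) = ⅐)
Y(a, t) = t*(-4 + t)
X(D) = (17 + D)/(⅐ + D) (X(D) = (D + 17)/(D + ⅐) = (17 + D)/(⅐ + D))
Y(37, 12)*X(19) = (12*(-4 + 12))*(7*(17 + 19)/(1 + 7*19)) = (12*8)*(7*36/(1 + 133)) = 96*(7*36/134) = 96*(7*(1/134)*36) = 96*(126/67) = 12096/67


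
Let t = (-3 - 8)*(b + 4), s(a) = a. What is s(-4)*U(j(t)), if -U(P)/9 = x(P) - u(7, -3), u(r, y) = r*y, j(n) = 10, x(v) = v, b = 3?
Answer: 1116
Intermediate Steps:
t = -77 (t = (-3 - 8)*(3 + 4) = -11*7 = -77)
U(P) = -189 - 9*P (U(P) = -9*(P - 7*(-3)) = -9*(P - 1*(-21)) = -9*(P + 21) = -9*(21 + P) = -189 - 9*P)
s(-4)*U(j(t)) = -4*(-189 - 9*10) = -4*(-189 - 90) = -4*(-279) = 1116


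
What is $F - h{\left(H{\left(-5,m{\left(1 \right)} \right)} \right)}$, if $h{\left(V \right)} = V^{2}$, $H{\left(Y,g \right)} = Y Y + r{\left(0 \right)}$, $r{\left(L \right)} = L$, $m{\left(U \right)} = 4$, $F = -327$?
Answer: $-952$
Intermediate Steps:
$H{\left(Y,g \right)} = Y^{2}$ ($H{\left(Y,g \right)} = Y Y + 0 = Y^{2} + 0 = Y^{2}$)
$F - h{\left(H{\left(-5,m{\left(1 \right)} \right)} \right)} = -327 - \left(\left(-5\right)^{2}\right)^{2} = -327 - 25^{2} = -327 - 625 = -952$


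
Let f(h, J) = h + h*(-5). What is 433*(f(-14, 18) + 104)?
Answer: 69280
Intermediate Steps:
f(h, J) = -4*h (f(h, J) = h - 5*h = -4*h)
433*(f(-14, 18) + 104) = 433*(-4*(-14) + 104) = 433*(56 + 104) = 433*160 = 69280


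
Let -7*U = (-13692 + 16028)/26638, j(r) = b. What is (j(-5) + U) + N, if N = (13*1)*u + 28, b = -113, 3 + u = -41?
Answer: -61255249/93233 ≈ -657.01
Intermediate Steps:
u = -44 (u = -3 - 41 = -44)
j(r) = -113
U = -1168/93233 (U = -(-13692 + 16028)/(7*26638) = -2336/(7*26638) = -⅐*1168/13319 = -1168/93233 ≈ -0.012528)
N = -544 (N = (13*1)*(-44) + 28 = 13*(-44) + 28 = -572 + 28 = -544)
(j(-5) + U) + N = (-113 - 1168/93233) - 544 = -10536497/93233 - 544 = -61255249/93233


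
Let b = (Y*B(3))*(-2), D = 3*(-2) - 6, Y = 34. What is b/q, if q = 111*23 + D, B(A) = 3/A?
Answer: -68/2541 ≈ -0.026761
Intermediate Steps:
D = -12 (D = -6 - 6 = -12)
b = -68 (b = (34*(3/3))*(-2) = (34*(3*(⅓)))*(-2) = (34*1)*(-2) = 34*(-2) = -68)
q = 2541 (q = 111*23 - 12 = 2553 - 12 = 2541)
b/q = -68/2541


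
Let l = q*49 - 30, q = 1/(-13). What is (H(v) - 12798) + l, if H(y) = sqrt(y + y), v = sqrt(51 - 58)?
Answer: -166813/13 + 7**(1/4)*(1 + I) ≈ -12830.0 + 1.6266*I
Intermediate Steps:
v = I*sqrt(7) (v = sqrt(-7) = I*sqrt(7) ≈ 2.6458*I)
q = -1/13 ≈ -0.076923
H(y) = sqrt(2)*sqrt(y) (H(y) = sqrt(2*y) = sqrt(2)*sqrt(y))
l = -439/13 (l = -1/13*49 - 30 = -49/13 - 30 = -439/13 ≈ -33.769)
(H(v) - 12798) + l = (sqrt(2)*sqrt(I*sqrt(7)) - 12798) - 439/13 = (sqrt(2)*(7**(1/4)*sqrt(I)) - 12798) - 439/13 = (sqrt(2)*7**(1/4)*sqrt(I) - 12798) - 439/13 = (-12798 + sqrt(2)*7**(1/4)*sqrt(I)) - 439/13 = -166813/13 + sqrt(2)*7**(1/4)*sqrt(I)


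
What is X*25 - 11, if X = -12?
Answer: -311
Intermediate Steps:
X*25 - 11 = -12*25 - 11 = -300 - 11 = -311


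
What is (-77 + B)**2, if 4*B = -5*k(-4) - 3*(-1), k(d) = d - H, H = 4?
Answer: 70225/16 ≈ 4389.1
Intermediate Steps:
k(d) = -4 + d (k(d) = d - 1*4 = d - 4 = -4 + d)
B = 43/4 (B = (-5*(-4 - 4) - 3*(-1))/4 = (-5*(-8) + 3)/4 = (40 + 3)/4 = (1/4)*43 = 43/4 ≈ 10.750)
(-77 + B)**2 = (-77 + 43/4)**2 = (-265/4)**2 = 70225/16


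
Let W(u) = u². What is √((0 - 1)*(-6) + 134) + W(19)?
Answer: 361 + 2*√35 ≈ 372.83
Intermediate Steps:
√((0 - 1)*(-6) + 134) + W(19) = √((0 - 1)*(-6) + 134) + 19² = √(-1*(-6) + 134) + 361 = √(6 + 134) + 361 = √140 + 361 = 2*√35 + 361 = 361 + 2*√35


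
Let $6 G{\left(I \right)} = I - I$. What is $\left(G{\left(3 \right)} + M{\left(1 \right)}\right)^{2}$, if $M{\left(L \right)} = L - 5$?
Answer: $16$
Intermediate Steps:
$G{\left(I \right)} = 0$ ($G{\left(I \right)} = \frac{I - I}{6} = \frac{1}{6} \cdot 0 = 0$)
$M{\left(L \right)} = -5 + L$
$\left(G{\left(3 \right)} + M{\left(1 \right)}\right)^{2} = \left(0 + \left(-5 + 1\right)\right)^{2} = \left(0 - 4\right)^{2} = \left(-4\right)^{2} = 16$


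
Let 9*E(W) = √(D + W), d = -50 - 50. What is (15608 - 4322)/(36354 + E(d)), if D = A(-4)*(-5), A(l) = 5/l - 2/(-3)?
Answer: 398803089168/1284608144317 - 203148*I*√3495/1284608144317 ≈ 0.31045 - 9.349e-6*I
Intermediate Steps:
A(l) = ⅔ + 5/l (A(l) = 5/l - 2*(-⅓) = 5/l + ⅔ = ⅔ + 5/l)
d = -100
D = 35/12 (D = (⅔ + 5/(-4))*(-5) = (⅔ + 5*(-¼))*(-5) = (⅔ - 5/4)*(-5) = -7/12*(-5) = 35/12 ≈ 2.9167)
E(W) = √(35/12 + W)/9
(15608 - 4322)/(36354 + E(d)) = (15608 - 4322)/(36354 + √(105 + 36*(-100))/54) = 11286/(36354 + √(105 - 3600)/54) = 11286/(36354 + √(-3495)/54) = 11286/(36354 + (I*√3495)/54) = 11286/(36354 + I*√3495/54)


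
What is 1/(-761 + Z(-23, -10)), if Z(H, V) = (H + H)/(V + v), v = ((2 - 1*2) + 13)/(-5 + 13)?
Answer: -67/50619 ≈ -0.0013236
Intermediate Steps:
v = 13/8 (v = ((2 - 2) + 13)/8 = (0 + 13)*(⅛) = 13*(⅛) = 13/8 ≈ 1.6250)
Z(H, V) = 2*H/(13/8 + V) (Z(H, V) = (H + H)/(V + 13/8) = (2*H)/(13/8 + V) = 2*H/(13/8 + V))
1/(-761 + Z(-23, -10)) = 1/(-761 + 16*(-23)/(13 + 8*(-10))) = 1/(-761 + 16*(-23)/(13 - 80)) = 1/(-761 + 16*(-23)/(-67)) = 1/(-761 + 16*(-23)*(-1/67)) = 1/(-761 + 368/67) = 1/(-50619/67) = -67/50619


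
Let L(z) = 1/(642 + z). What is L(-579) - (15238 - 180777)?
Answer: 10428958/63 ≈ 1.6554e+5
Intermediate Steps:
L(-579) - (15238 - 180777) = 1/(642 - 579) - (15238 - 180777) = 1/63 - 1*(-165539) = 1/63 + 165539 = 10428958/63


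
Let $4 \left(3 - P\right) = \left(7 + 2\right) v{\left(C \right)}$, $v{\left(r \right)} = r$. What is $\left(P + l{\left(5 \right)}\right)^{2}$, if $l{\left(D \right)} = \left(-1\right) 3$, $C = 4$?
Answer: $81$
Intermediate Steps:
$l{\left(D \right)} = -3$
$P = -6$ ($P = 3 - \frac{\left(7 + 2\right) 4}{4} = 3 - \frac{9 \cdot 4}{4} = 3 - 9 = -6$)
$\left(P + l{\left(5 \right)}\right)^{2} = \left(-6 - 3\right)^{2} = \left(-9\right)^{2} = 81$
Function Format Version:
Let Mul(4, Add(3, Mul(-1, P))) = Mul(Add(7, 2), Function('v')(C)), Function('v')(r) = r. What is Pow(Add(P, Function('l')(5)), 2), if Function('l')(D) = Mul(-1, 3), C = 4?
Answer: 81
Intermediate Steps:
Function('l')(D) = -3
P = -6 (P = Add(3, Mul(Rational(-1, 4), Mul(Add(7, 2), 4))) = Add(3, Mul(Rational(-1, 4), Mul(9, 4))) = Add(3, Mul(Rational(-1, 4), 36)) = Add(3, -9) = -6)
Pow(Add(P, Function('l')(5)), 2) = Pow(Add(-6, -3), 2) = Pow(-9, 2) = 81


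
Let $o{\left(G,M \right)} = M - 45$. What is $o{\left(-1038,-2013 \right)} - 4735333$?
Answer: $-4737391$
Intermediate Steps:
$o{\left(G,M \right)} = -45 + M$ ($o{\left(G,M \right)} = M - 45 = -45 + M$)
$o{\left(-1038,-2013 \right)} - 4735333 = \left(-45 - 2013\right) - 4735333 = -2058 - 4735333 = -4737391$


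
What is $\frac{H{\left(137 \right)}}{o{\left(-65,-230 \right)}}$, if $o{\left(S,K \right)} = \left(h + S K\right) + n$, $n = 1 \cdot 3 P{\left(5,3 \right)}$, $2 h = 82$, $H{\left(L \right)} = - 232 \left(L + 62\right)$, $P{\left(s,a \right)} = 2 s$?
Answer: $- \frac{46168}{15021} \approx -3.0736$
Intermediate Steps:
$H{\left(L \right)} = -14384 - 232 L$ ($H{\left(L \right)} = - 232 \left(62 + L\right) = -14384 - 232 L$)
$h = 41$ ($h = \frac{1}{2} \cdot 82 = 41$)
$n = 30$ ($n = 1 \cdot 3 \cdot 2 \cdot 5 = 3 \cdot 10 = 30$)
$o{\left(S,K \right)} = 71 + K S$ ($o{\left(S,K \right)} = \left(41 + S K\right) + 30 = \left(41 + K S\right) + 30 = 71 + K S$)
$\frac{H{\left(137 \right)}}{o{\left(-65,-230 \right)}} = \frac{-14384 - 31784}{71 - -14950} = \frac{-14384 - 31784}{71 + 14950} = - \frac{46168}{15021}$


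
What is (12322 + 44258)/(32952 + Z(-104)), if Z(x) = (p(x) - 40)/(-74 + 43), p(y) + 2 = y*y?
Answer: 876990/505369 ≈ 1.7353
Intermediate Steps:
p(y) = -2 + y² (p(y) = -2 + y*y = -2 + y²)
Z(x) = 42/31 - x²/31 (Z(x) = ((-2 + x²) - 40)/(-74 + 43) = (-42 + x²)/(-31) = (-42 + x²)*(-1/31) = 42/31 - x²/31)
(12322 + 44258)/(32952 + Z(-104)) = (12322 + 44258)/(32952 + (42/31 - 1/31*(-104)²)) = 56580/(32952 + (42/31 - 1/31*10816)) = 56580/(32952 + (42/31 - 10816/31)) = 56580/(32952 - 10774/31) = 56580/(1010738/31) = 56580*(31/1010738) = 876990/505369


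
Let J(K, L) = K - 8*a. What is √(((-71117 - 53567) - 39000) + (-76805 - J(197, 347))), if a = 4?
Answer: I*√240654 ≈ 490.56*I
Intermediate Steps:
J(K, L) = -32 + K (J(K, L) = K - 8*4 = K - 32 = -32 + K)
√(((-71117 - 53567) - 39000) + (-76805 - J(197, 347))) = √(((-71117 - 53567) - 39000) + (-76805 - (-32 + 197))) = √((-124684 - 39000) + (-76805 - 1*165)) = √(-163684 + (-76805 - 165)) = √(-163684 - 76970) = √(-240654) = I*√240654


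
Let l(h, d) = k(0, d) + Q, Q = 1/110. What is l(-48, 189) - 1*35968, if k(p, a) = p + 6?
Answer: -3955819/110 ≈ -35962.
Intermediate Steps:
Q = 1/110 ≈ 0.0090909
k(p, a) = 6 + p
l(h, d) = 661/110 (l(h, d) = (6 + 0) + 1/110 = 6 + 1/110 = 661/110)
l(-48, 189) - 1*35968 = 661/110 - 1*35968 = 661/110 - 35968 = -3955819/110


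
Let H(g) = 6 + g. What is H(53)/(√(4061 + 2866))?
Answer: 59*√6927/6927 ≈ 0.70889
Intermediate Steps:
H(53)/(√(4061 + 2866)) = (6 + 53)/(√(4061 + 2866)) = 59/(√6927) = 59*(√6927/6927) = 59*√6927/6927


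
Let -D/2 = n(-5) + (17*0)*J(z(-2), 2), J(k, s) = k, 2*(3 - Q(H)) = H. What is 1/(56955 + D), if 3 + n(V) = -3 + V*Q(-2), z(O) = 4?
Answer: 1/57007 ≈ 1.7542e-5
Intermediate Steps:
Q(H) = 3 - H/2
n(V) = -6 + 4*V (n(V) = -3 + (-3 + V*(3 - ½*(-2))) = -3 + (-3 + V*(3 + 1)) = -3 + (-3 + V*4) = -3 + (-3 + 4*V) = -6 + 4*V)
D = 52 (D = -2*((-6 + 4*(-5)) + (17*0)*4) = -2*((-6 - 20) + 0*4) = -2*(-26 + 0) = -2*(-26) = 52)
1/(56955 + D) = 1/(56955 + 52) = 1/57007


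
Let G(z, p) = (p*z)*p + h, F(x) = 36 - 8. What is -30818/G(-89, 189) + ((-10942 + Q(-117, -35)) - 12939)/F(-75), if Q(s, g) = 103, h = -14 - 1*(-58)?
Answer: -37796185673/44507750 ≈ -849.21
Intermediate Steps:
h = 44 (h = -14 + 58 = 44)
F(x) = 28
G(z, p) = 44 + z*p² (G(z, p) = (p*z)*p + 44 = z*p² + 44 = 44 + z*p²)
-30818/G(-89, 189) + ((-10942 + Q(-117, -35)) - 12939)/F(-75) = -30818/(44 - 89*189²) + ((-10942 + 103) - 12939)/28 = -30818/(44 - 89*35721) + (-10839 - 12939)*(1/28) = -30818/(44 - 3179169) - 23778*1/28 = -30818/(-3179125) - 11889/14 = -30818*(-1/3179125) - 11889/14 = 30818/3179125 - 11889/14 = -37796185673/44507750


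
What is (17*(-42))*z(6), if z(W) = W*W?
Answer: -25704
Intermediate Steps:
z(W) = W**2
(17*(-42))*z(6) = (17*(-42))*6**2 = -714*36 = -25704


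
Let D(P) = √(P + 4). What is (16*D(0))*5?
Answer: 160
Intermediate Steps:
D(P) = √(4 + P)
(16*D(0))*5 = (16*√(4 + 0))*5 = (16*√4)*5 = (16*2)*5 = 32*5 = 160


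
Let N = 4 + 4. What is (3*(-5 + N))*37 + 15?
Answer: 348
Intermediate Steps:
N = 8
(3*(-5 + N))*37 + 15 = (3*(-5 + 8))*37 + 15 = (3*3)*37 + 15 = 9*37 + 15 = 333 + 15 = 348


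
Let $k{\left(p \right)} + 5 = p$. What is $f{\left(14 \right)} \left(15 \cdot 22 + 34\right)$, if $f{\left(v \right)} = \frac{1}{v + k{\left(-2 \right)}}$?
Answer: $52$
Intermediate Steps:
$k{\left(p \right)} = -5 + p$
$f{\left(v \right)} = \frac{1}{-7 + v}$ ($f{\left(v \right)} = \frac{1}{v - 7} = \frac{1}{-7 + v}$)
$f{\left(14 \right)} \left(15 \cdot 22 + 34\right) = \frac{15 \cdot 22 + 34}{-7 + 14} = \frac{330 + 34}{7} = \frac{1}{7} \cdot 364 = 52$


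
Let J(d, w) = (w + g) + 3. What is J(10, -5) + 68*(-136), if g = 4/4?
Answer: -9249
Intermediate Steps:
g = 1 (g = 4*(1/4) = 1)
J(d, w) = 4 + w (J(d, w) = (w + 1) + 3 = (1 + w) + 3 = 4 + w)
J(10, -5) + 68*(-136) = (4 - 5) + 68*(-136) = -1 - 9248 = -9249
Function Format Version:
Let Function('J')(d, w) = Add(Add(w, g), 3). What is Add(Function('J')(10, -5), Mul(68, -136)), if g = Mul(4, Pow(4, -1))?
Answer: -9249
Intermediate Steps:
g = 1 (g = Mul(4, Rational(1, 4)) = 1)
Function('J')(d, w) = Add(4, w) (Function('J')(d, w) = Add(Add(w, 1), 3) = Add(Add(1, w), 3) = Add(4, w))
Add(Function('J')(10, -5), Mul(68, -136)) = Add(Add(4, -5), Mul(68, -136)) = Add(-1, -9248) = -9249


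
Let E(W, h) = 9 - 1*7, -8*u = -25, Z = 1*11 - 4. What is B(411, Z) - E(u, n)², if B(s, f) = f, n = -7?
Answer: 3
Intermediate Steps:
Z = 7 (Z = 11 - 4 = 7)
u = 25/8 (u = -⅛*(-25) = 25/8 ≈ 3.1250)
E(W, h) = 2 (E(W, h) = 9 - 7 = 2)
B(411, Z) - E(u, n)² = 7 - 1*2² = 7 - 1*4 = 7 - 4 = 3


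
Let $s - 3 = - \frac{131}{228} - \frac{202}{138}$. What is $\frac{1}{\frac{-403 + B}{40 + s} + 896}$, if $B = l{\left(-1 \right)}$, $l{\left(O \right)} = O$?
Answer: $\frac{71601}{63448304} \approx 0.0011285$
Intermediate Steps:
$B = -1$
$s = \frac{1681}{1748}$ ($s = 3 - \left(\frac{101}{69} + \frac{131}{228}\right) = 3 - \frac{3563}{1748} = \frac{1681}{1748} \approx 0.96167$)
$\frac{1}{\frac{-403 + B}{40 + s} + 896} = \frac{1}{\frac{-403 - 1}{40 + \frac{1681}{1748}} + 896} = \frac{1}{- \frac{404}{\frac{71601}{1748}} + 896} = \frac{1}{\left(-404\right) \frac{1748}{71601} + 896} = \frac{1}{- \frac{706192}{71601} + 896} = \frac{1}{\frac{63448304}{71601}} = \frac{71601}{63448304}$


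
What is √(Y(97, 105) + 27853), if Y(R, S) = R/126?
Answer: 5*√1965362/42 ≈ 166.89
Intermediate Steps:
Y(R, S) = R/126 (Y(R, S) = R*(1/126) = R/126)
√(Y(97, 105) + 27853) = √((1/126)*97 + 27853) = √(97/126 + 27853) = √(3509575/126) = 5*√1965362/42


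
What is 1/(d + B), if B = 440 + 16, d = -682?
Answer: -1/226 ≈ -0.0044248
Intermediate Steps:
B = 456
1/(d + B) = 1/(-682 + 456) = 1/(-226) = -1/226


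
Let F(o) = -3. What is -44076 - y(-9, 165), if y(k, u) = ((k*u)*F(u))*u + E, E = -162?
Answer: -778989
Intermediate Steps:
y(k, u) = -162 - 3*k*u² (y(k, u) = ((k*u)*(-3))*u - 162 = (-3*k*u)*u - 162 = -3*k*u² - 162 = -162 - 3*k*u²)
-44076 - y(-9, 165) = -44076 - (-162 - 3*(-9)*165²) = -44076 - (-162 - 3*(-9)*27225) = -44076 - (-162 + 735075) = -44076 - 1*734913 = -44076 - 734913 = -778989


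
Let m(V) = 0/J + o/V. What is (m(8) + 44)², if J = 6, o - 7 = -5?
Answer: 31329/16 ≈ 1958.1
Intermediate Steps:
o = 2 (o = 7 - 5 = 2)
m(V) = 2/V (m(V) = 0/6 + 2/V = 0*(⅙) + 2/V = 0 + 2/V = 2/V)
(m(8) + 44)² = (2/8 + 44)² = (2*(⅛) + 44)² = (¼ + 44)² = (177/4)² = 31329/16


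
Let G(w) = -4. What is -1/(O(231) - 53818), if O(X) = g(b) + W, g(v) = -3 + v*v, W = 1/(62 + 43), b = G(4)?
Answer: 105/5649524 ≈ 1.8586e-5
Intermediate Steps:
b = -4
W = 1/105 ≈ 0.0095238
g(v) = -3 + v²
O(X) = 1366/105 (O(X) = (-3 + (-4)²) + 1/105 = (-3 + 16) + 1/105 = 13 + 1/105 = 1366/105)
-1/(O(231) - 53818) = -1/(1366/105 - 53818) = -1/(-5649524/105) = -1*(-105/5649524) = 105/5649524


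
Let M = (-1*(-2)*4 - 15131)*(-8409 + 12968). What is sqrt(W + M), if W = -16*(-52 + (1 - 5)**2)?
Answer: I*sqrt(68945181) ≈ 8303.3*I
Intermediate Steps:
M = -68945757 (M = (2*4 - 15131)*4559 = (8 - 15131)*4559 = -15123*4559 = -68945757)
W = 576 (W = -16*(-52 + (-4)**2) = -16*(-52 + 16) = -16*(-36) = 576)
sqrt(W + M) = sqrt(576 - 68945757) = sqrt(-68945181) = I*sqrt(68945181)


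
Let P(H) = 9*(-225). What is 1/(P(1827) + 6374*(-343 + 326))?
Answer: -1/110383 ≈ -9.0594e-6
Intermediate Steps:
P(H) = -2025
1/(P(1827) + 6374*(-343 + 326)) = 1/(-2025 + 6374*(-343 + 326)) = 1/(-2025 + 6374*(-17)) = 1/(-2025 - 108358) = 1/(-110383) = -1/110383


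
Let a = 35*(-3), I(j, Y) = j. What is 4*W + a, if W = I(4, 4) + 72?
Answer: 199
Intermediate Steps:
a = -105
W = 76 (W = 4 + 72 = 76)
4*W + a = 4*76 - 105 = 304 - 105 = 199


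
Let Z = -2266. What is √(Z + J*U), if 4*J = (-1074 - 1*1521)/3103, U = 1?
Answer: 79*I*√13985221/6206 ≈ 47.605*I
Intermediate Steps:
J = -2595/12412 (J = ((-1074 - 1*1521)/3103)/4 = ((-1074 - 1521)*(1/3103))/4 = (-2595*1/3103)/4 = (¼)*(-2595/3103) = -2595/12412 ≈ -0.20907)
√(Z + J*U) = √(-2266 - 2595/12412*1) = √(-2266 - 2595/12412) = √(-28128187/12412) = 79*I*√13985221/6206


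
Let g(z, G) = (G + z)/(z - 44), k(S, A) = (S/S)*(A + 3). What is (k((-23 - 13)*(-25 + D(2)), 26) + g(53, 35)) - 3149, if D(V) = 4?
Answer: -27992/9 ≈ -3110.2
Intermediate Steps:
k(S, A) = 3 + A (k(S, A) = 1*(3 + A) = 3 + A)
g(z, G) = (G + z)/(-44 + z)
(k((-23 - 13)*(-25 + D(2)), 26) + g(53, 35)) - 3149 = ((3 + 26) + (35 + 53)/(-44 + 53)) - 3149 = (29 + 88/9) - 3149 = 349/9 - 3149 = -27992/9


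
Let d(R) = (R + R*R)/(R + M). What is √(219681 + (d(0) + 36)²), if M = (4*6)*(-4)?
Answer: 3*√24553 ≈ 470.08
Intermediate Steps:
M = -96 (M = 24*(-4) = -96)
d(R) = (R + R²)/(-96 + R) (d(R) = (R + R*R)/(R - 96) = (R + R²)/(-96 + R))
√(219681 + (d(0) + 36)²) = √(219681 + (0*(1 + 0)/(-96 + 0) + 36)²) = √(219681 + (0*1/(-96) + 36)²) = √(219681 + (0*(-1/96)*1 + 36)²) = √(219681 + (0 + 36)²) = √(219681 + 36²) = √(219681 + 1296) = √220977 = 3*√24553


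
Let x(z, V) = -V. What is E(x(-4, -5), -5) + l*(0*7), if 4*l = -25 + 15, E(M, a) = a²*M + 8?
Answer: 133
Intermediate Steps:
E(M, a) = 8 + M*a² (E(M, a) = M*a² + 8 = 8 + M*a²)
l = -5/2 (l = (-25 + 15)/4 = (¼)*(-10) = -5/2 ≈ -2.5000)
E(x(-4, -5), -5) + l*(0*7) = (8 - 1*(-5)*(-5)²) - 0*7 = (8 + 5*25) - 5/2*0 = (8 + 125) + 0 = 133 + 0 = 133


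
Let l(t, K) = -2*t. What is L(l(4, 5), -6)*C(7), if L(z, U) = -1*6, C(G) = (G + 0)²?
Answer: -294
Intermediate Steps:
C(G) = G²
L(z, U) = -6
L(l(4, 5), -6)*C(7) = -6*7² = -6*49 = -294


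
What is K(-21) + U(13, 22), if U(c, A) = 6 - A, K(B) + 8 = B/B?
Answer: -23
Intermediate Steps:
K(B) = -7 (K(B) = -8 + B/B = -8 + 1 = -7)
K(-21) + U(13, 22) = -7 + (6 - 1*22) = -7 + (6 - 22) = -7 - 16 = -23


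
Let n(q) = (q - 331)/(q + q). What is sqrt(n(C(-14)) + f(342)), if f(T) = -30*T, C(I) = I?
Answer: I*sqrt(2008545)/14 ≈ 101.23*I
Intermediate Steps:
n(q) = (-331 + q)/(2*q) (n(q) = (-331 + q)/((2*q)) = (-331 + q)*(1/(2*q)) = (-331 + q)/(2*q))
sqrt(n(C(-14)) + f(342)) = sqrt((1/2)*(-331 - 14)/(-14) - 30*342) = sqrt((1/2)*(-1/14)*(-345) - 10260) = sqrt(345/28 - 10260) = sqrt(-286935/28) = I*sqrt(2008545)/14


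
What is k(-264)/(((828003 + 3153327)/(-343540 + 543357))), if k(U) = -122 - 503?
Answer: -24977125/796266 ≈ -31.368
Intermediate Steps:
k(U) = -625
k(-264)/(((828003 + 3153327)/(-343540 + 543357))) = -625*(-343540 + 543357)/(828003 + 3153327) = -625/(3981330/199817) = -625/(3981330*(1/199817)) = -625/3981330/199817 = -625*199817/3981330 = -24977125/796266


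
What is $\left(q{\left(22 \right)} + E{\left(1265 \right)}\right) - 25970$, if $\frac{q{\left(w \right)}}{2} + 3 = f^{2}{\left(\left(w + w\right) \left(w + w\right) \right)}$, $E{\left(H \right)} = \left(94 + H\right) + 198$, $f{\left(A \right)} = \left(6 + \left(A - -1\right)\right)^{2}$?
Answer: $28505009999583$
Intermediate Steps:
$f{\left(A \right)} = \left(7 + A\right)^{2}$ ($f{\left(A \right)} = \left(6 + \left(A + 1\right)\right)^{2} = \left(6 + \left(1 + A\right)\right)^{2} = \left(7 + A\right)^{2}$)
$E{\left(H \right)} = 292 + H$
$q{\left(w \right)} = -6 + 2 \left(7 + 4 w^{2}\right)^{4}$ ($q{\left(w \right)} = -6 + 2 \left(\left(7 + \left(w + w\right) \left(w + w\right)\right)^{2}\right)^{2} = -6 + 2 \left(\left(7 + 2 w 2 w\right)^{2}\right)^{2} = -6 + 2 \left(\left(7 + 4 w^{2}\right)^{2}\right)^{2} = -6 + 2 \left(7 + 4 w^{2}\right)^{4}$)
$\left(q{\left(22 \right)} + E{\left(1265 \right)}\right) - 25970 = \left(\left(-6 + 2 \left(7 + 4 \cdot 22^{2}\right)^{4}\right) + \left(292 + 1265\right)\right) - 25970 = \left(\left(-6 + 2 \left(7 + 4 \cdot 484\right)^{4}\right) + 1557\right) - 25970 = \left(\left(-6 + 2 \left(7 + 1936\right)^{4}\right) + 1557\right) - 25970 = \left(\left(-6 + 2 \cdot 1943^{4}\right) + 1557\right) - 25970 = \left(\left(-6 + 2 \cdot 14252505012001\right) + 1557\right) - 25970 = \left(\left(-6 + 28505010024002\right) + 1557\right) - 25970 = \left(28505010023996 + 1557\right) - 25970 = 28505010025553 - 25970 = 28505009999583$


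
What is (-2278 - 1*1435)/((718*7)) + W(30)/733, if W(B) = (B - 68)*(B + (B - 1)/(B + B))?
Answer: -64076849/27630435 ≈ -2.3191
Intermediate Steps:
W(B) = (-68 + B)*(B + (-1 + B)/(2*B)) (W(B) = (-68 + B)*(B + (-1 + B)/((2*B))) = (-68 + B)*(B + (-1 + B)*(1/(2*B))) = (-68 + B)*(B + (-1 + B)/(2*B)))
(-2278 - 1*1435)/((718*7)) + W(30)/733 = (-2278 - 1*1435)/((718*7)) + (-69/2 + 30² + 34/30 - 135/2*30)/733 = (-2278 - 1435)/5026 + (-69/2 + 900 + 34*(1/30) - 2025)*(1/733) = -3713*1/5026 + (-69/2 + 900 + 17/15 - 2025)*(1/733) = -3713/5026 - 34751/30*1/733 = -3713/5026 - 34751/21990 = -64076849/27630435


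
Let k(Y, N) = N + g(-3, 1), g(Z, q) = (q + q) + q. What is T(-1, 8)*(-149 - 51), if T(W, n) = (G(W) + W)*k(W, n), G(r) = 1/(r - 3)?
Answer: 2750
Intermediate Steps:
g(Z, q) = 3*q (g(Z, q) = 2*q + q = 3*q)
G(r) = 1/(-3 + r)
k(Y, N) = 3 + N (k(Y, N) = N + 3*1 = N + 3 = 3 + N)
T(W, n) = (3 + n)*(W + 1/(-3 + W)) (T(W, n) = (1/(-3 + W) + W)*(3 + n) = (W + 1/(-3 + W))*(3 + n) = (3 + n)*(W + 1/(-3 + W)))
T(-1, 8)*(-149 - 51) = ((1 - (-3 - 1))*(3 + 8)/(-3 - 1))*(-149 - 51) = ((1 - 1*(-4))*11/(-4))*(-200) = -¼*(1 + 4)*11*(-200) = -¼*5*11*(-200) = -55/4*(-200) = 2750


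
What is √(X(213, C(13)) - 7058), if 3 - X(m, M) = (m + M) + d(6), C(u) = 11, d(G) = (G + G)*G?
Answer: I*√7351 ≈ 85.738*I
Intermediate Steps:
d(G) = 2*G² (d(G) = (2*G)*G = 2*G²)
X(m, M) = -69 - M - m (X(m, M) = 3 - ((m + M) + 2*6²) = 3 - ((M + m) + 2*36) = 3 - ((M + m) + 72) = 3 - (72 + M + m) = 3 + (-72 - M - m) = -69 - M - m)
√(X(213, C(13)) - 7058) = √((-69 - 1*11 - 1*213) - 7058) = √((-69 - 11 - 213) - 7058) = √(-293 - 7058) = √(-7351) = I*√7351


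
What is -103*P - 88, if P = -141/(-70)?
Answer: -20683/70 ≈ -295.47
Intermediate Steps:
P = 141/70 (P = -141*(-1/70) = 141/70 ≈ 2.0143)
-103*P - 88 = -103*141/70 - 88 = -14523/70 - 88 = -20683/70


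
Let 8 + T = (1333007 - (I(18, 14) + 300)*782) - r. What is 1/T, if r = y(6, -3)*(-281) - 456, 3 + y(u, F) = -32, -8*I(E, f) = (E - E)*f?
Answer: 1/1089020 ≈ 9.1826e-7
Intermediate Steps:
I(E, f) = 0 (I(E, f) = -(E - E)*f/8 = -0*f = -⅛*0 = 0)
y(u, F) = -35 (y(u, F) = -3 - 32 = -35)
r = 9379 (r = -35*(-281) - 456 = 9835 - 456 = 9379)
T = 1089020 (T = -8 + ((1333007 - (0 + 300)*782) - 1*9379) = -8 + ((1333007 - 300*782) - 9379) = -8 + ((1333007 - 1*234600) - 9379) = -8 + ((1333007 - 234600) - 9379) = -8 + (1098407 - 9379) = -8 + 1089028 = 1089020)
1/T = 1/1089020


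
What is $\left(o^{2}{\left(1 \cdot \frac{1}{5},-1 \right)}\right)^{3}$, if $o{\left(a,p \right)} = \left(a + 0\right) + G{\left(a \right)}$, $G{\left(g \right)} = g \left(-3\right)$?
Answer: $\frac{64}{15625} \approx 0.004096$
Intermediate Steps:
$G{\left(g \right)} = - 3 g$
$o{\left(a,p \right)} = - 2 a$ ($o{\left(a,p \right)} = \left(a + 0\right) - 3 a = a - 3 a = - 2 a$)
$\left(o^{2}{\left(1 \cdot \frac{1}{5},-1 \right)}\right)^{3} = \left(\left(- 2 \cdot 1 \cdot \frac{1}{5}\right)^{2}\right)^{3} = \left(\left(\left(-2\right) \frac{1}{5}\right)^{2}\right)^{3} = \left(\left(- \frac{2}{5}\right)^{2}\right)^{3} = \left(\frac{4}{25}\right)^{3} = \frac{64}{15625}$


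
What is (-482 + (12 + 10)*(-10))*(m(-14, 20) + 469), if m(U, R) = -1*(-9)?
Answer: -335556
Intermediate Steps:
m(U, R) = 9
(-482 + (12 + 10)*(-10))*(m(-14, 20) + 469) = (-482 + (12 + 10)*(-10))*(9 + 469) = (-482 + 22*(-10))*478 = (-482 - 220)*478 = -702*478 = -335556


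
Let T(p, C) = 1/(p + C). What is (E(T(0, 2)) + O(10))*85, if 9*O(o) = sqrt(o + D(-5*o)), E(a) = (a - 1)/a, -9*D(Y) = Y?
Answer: -85 + 170*sqrt(35)/27 ≈ -47.751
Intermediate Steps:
D(Y) = -Y/9
T(p, C) = 1/(C + p)
E(a) = (-1 + a)/a
O(o) = sqrt(14)*sqrt(o)/27 (O(o) = sqrt(o - (-5)*o/9)/9 = sqrt(o + 5*o/9)/9 = sqrt(14*o/9)/9 = (sqrt(14)*sqrt(o)/3)/9 = sqrt(14)*sqrt(o)/27)
(E(T(0, 2)) + O(10))*85 = ((-1 + 1/(2 + 0))/(1/(2 + 0)) + sqrt(14)*sqrt(10)/27)*85 = ((-1 + 1/2)/(1/2) + 2*sqrt(35)/27)*85 = (2*(-1/2) + 2*sqrt(35)/27)*85 = (-1 + 2*sqrt(35)/27)*85 = -85 + 170*sqrt(35)/27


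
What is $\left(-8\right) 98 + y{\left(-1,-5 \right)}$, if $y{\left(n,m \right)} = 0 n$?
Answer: $-784$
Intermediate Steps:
$y{\left(n,m \right)} = 0$
$\left(-8\right) 98 + y{\left(-1,-5 \right)} = \left(-8\right) 98 + 0 = -784 + 0 = -784$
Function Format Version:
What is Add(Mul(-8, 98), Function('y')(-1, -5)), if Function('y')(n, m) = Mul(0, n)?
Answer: -784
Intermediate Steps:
Function('y')(n, m) = 0
Add(Mul(-8, 98), Function('y')(-1, -5)) = Add(Mul(-8, 98), 0) = Add(-784, 0) = -784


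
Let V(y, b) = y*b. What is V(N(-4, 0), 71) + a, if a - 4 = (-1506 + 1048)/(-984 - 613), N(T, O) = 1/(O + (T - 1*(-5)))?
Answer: 120233/1597 ≈ 75.287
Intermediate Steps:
N(T, O) = 1/(5 + O + T) (N(T, O) = 1/(O + (T + 5)) = 1/(O + (5 + T)) = 1/(5 + O + T))
V(y, b) = b*y
a = 6846/1597 (a = 4 + (-1506 + 1048)/(-984 - 613) = 4 - 458/(-1597) = 4 - 458*(-1/1597) = 4 + 458/1597 = 6846/1597 ≈ 4.2868)
V(N(-4, 0), 71) + a = 71/(5 + 0 - 4) + 6846/1597 = 71/1 + 6846/1597 = 71*1 + 6846/1597 = 71 + 6846/1597 = 120233/1597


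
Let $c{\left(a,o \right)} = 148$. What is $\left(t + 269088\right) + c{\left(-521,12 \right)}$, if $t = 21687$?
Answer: $290923$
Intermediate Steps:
$\left(t + 269088\right) + c{\left(-521,12 \right)} = \left(21687 + 269088\right) + 148 = 290775 + 148 = 290923$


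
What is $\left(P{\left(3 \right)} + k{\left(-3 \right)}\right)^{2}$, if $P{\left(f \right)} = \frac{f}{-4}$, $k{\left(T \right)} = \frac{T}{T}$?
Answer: $\frac{1}{16} \approx 0.0625$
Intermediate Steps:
$k{\left(T \right)} = 1$
$P{\left(f \right)} = - \frac{f}{4}$ ($P{\left(f \right)} = f \left(- \frac{1}{4}\right) = - \frac{f}{4}$)
$\left(P{\left(3 \right)} + k{\left(-3 \right)}\right)^{2} = \left(\left(- \frac{1}{4}\right) 3 + 1\right)^{2} = \left(- \frac{3}{4} + 1\right)^{2} = \left(\frac{1}{4}\right)^{2} = \frac{1}{16}$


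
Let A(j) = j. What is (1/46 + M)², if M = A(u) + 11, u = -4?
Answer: 104329/2116 ≈ 49.305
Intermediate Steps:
M = 7 (M = -4 + 11 = 7)
(1/46 + M)² = (1/46 + 7)² = (323/46)² = 104329/2116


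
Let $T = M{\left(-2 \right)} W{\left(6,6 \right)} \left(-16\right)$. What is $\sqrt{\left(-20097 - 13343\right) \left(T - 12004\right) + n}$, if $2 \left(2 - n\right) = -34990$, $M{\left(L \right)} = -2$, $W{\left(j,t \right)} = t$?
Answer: $\sqrt{395010777} \approx 19875.0$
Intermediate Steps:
$T = 192$ ($T = \left(-2\right) 6 \left(-16\right) = \left(-12\right) \left(-16\right) = 192$)
$n = 17497$ ($n = 2 - -17495 = 2 + 17495 = 17497$)
$\sqrt{\left(-20097 - 13343\right) \left(T - 12004\right) + n} = \sqrt{\left(-20097 - 13343\right) \left(192 - 12004\right) + 17497} = \sqrt{\left(-33440\right) \left(-11812\right) + 17497} = \sqrt{394993280 + 17497} = \sqrt{395010777}$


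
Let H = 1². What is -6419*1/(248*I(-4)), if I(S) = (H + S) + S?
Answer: 917/248 ≈ 3.6976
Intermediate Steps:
H = 1
I(S) = 1 + 2*S (I(S) = (1 + S) + S = 1 + 2*S)
-6419*1/(248*I(-4)) = -6419*1/(248*(1 + 2*(-4))) = -6419*1/(248*(1 - 8)) = -6419/(248*(-7)) = -6419/(-1736) = -6419*(-1/1736) = 917/248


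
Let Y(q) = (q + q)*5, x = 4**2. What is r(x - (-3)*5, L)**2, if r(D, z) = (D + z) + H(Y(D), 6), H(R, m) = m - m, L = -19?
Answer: 144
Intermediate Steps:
x = 16
Y(q) = 10*q (Y(q) = (2*q)*5 = 10*q)
H(R, m) = 0
r(D, z) = D + z (r(D, z) = (D + z) + 0 = D + z)
r(x - (-3)*5, L)**2 = ((16 - (-3)*5) - 19)**2 = ((16 - 1*(-15)) - 19)**2 = ((16 + 15) - 19)**2 = (31 - 19)**2 = 12**2 = 144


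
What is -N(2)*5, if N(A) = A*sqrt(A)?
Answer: -10*sqrt(2) ≈ -14.142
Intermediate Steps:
N(A) = A**(3/2)
-N(2)*5 = -2**(3/2)*5 = -2*sqrt(2)*5 = -10*sqrt(2)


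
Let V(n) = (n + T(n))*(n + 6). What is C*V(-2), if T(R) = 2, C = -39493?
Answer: 0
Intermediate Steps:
V(n) = (2 + n)*(6 + n) (V(n) = (n + 2)*(n + 6) = (2 + n)*(6 + n))
C*V(-2) = -39493*(12 + (-2)² + 8*(-2)) = -39493*(12 + 4 - 16) = -39493*0 = 0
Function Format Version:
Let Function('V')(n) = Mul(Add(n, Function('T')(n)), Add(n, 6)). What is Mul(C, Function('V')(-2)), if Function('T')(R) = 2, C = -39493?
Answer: 0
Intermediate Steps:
Function('V')(n) = Mul(Add(2, n), Add(6, n)) (Function('V')(n) = Mul(Add(n, 2), Add(n, 6)) = Mul(Add(2, n), Add(6, n)))
Mul(C, Function('V')(-2)) = Mul(-39493, Add(12, Pow(-2, 2), Mul(8, -2))) = Mul(-39493, Add(12, 4, -16)) = Mul(-39493, 0) = 0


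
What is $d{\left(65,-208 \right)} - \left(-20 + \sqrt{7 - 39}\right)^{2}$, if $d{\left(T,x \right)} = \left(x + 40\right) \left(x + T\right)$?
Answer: $23656 + 160 i \sqrt{2} \approx 23656.0 + 226.27 i$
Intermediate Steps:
$d{\left(T,x \right)} = \left(40 + x\right) \left(T + x\right)$
$d{\left(65,-208 \right)} - \left(-20 + \sqrt{7 - 39}\right)^{2} = \left(\left(-208\right)^{2} + 40 \cdot 65 + 40 \left(-208\right) + 65 \left(-208\right)\right) - \left(-20 + \sqrt{7 - 39}\right)^{2} = \left(43264 + 2600 - 8320 - 13520\right) - \left(-20 + \sqrt{-32}\right)^{2} = 24024 - \left(-20 + 4 i \sqrt{2}\right)^{2}$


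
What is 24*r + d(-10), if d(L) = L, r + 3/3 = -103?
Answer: -2506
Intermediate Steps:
r = -104 (r = -1 - 103 = -104)
24*r + d(-10) = 24*(-104) - 10 = -2496 - 10 = -2506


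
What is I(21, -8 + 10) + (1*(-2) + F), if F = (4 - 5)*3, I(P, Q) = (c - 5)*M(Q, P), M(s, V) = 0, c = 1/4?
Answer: -5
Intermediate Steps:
c = ¼ ≈ 0.25000
I(P, Q) = 0 (I(P, Q) = (¼ - 5)*0 = -19/4*0 = 0)
F = -3 (F = -1*3 = -3)
I(21, -8 + 10) + (1*(-2) + F) = 0 + (1*(-2) - 3) = 0 + (-2 - 3) = 0 - 5 = -5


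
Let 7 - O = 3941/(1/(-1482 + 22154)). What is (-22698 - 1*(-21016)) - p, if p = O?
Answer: 81466663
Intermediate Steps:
O = -81468345 (O = 7 - 3941/(1/(-1482 + 22154)) = 7 - 3941/(1/20672) = 7 - 3941/1/20672 = 7 - 3941*20672 = 7 - 1*81468352 = 7 - 81468352 = -81468345)
p = -81468345
(-22698 - 1*(-21016)) - p = (-22698 - 1*(-21016)) - 1*(-81468345) = (-22698 + 21016) + 81468345 = -1682 + 81468345 = 81466663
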